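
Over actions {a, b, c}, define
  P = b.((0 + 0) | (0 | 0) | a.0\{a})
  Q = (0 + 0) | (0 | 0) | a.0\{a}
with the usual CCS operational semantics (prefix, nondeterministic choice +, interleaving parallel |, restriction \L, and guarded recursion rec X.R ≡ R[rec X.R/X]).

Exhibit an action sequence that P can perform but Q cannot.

b

Reachable graph of P (3 states):
  s0 = b.((0 + 0) | (0 | 0) | a.0\{a}) → -b-> s1
  s1 = (0 + 0) | (0 | 0) | a.0\{a} → -a-> s2
  s2 = (0 + 0) | (0 | 0) | 0\{a} → ·
Reachable graph of Q (2 states):
  t0 = (0 + 0) | (0 | 0) | a.0\{a} → -a-> t1
  t1 = (0 + 0) | (0 | 0) | 0\{a} → ·
Run σ = ⟨b⟩ on P: start {s0}
  step 1 (b): {s1}
  ✓ P
Run σ = ⟨b⟩ on Q: start {t0}
  step 1 (b): ∅ (Q stuck)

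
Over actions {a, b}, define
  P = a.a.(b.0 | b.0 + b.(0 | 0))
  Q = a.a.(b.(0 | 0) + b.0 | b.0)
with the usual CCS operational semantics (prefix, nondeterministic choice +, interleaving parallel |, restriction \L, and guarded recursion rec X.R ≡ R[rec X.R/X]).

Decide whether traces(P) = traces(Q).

traces(P) = traces(Q)

Reachable graph of P (6 states):
  u0 = a.a.(b.0 | b.0 + b.(0 | 0)) has moves —a→ u1
  u1 = a.(b.0 | b.0 + b.(0 | 0)) has moves —a→ u2
  u2 = b.0 | b.0 + b.(0 | 0) has moves —b→ u3, —b→ u4, —b→ u5
  u3 = 0 | 0 has moves deadlocked
  u4 = 0 | b.0 has moves —b→ u3
  u5 = b.0 | 0 has moves —b→ u3
Reachable graph of Q (6 states):
  v0 = a.a.(b.(0 | 0) + b.0 | b.0) has moves —a→ v1
  v1 = a.(b.(0 | 0) + b.0 | b.0) has moves —a→ v2
  v2 = b.(0 | 0) + b.0 | b.0 has moves —b→ v3, —b→ v4, —b→ v5
  v3 = 0 | 0 has moves deadlocked
  v4 = 0 | b.0 has moves —b→ v3
  v5 = b.0 | 0 has moves —b→ v3
Coarsest stable partition (strong bisimilarity classes):
  B0 = {u0, v0}
  B1 = {u1, v1}
  B2 = {u2, v2}
  B3 = {u4, u5, v4, v5}
  B4 = {u3, v3}
u0 ∈ B0, v0 ∈ B0 → same block
Bisimilar ⇒ trace-equivalent.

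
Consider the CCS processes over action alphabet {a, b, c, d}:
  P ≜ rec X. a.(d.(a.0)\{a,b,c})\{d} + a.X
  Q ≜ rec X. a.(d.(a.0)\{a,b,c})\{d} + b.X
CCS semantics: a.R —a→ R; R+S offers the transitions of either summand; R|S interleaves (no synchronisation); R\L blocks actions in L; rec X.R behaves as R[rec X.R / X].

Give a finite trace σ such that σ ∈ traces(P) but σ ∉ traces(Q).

aa

Reachable graph of P (2 states):
  u0 = rec X. a.(d.(a.0)\{a,b,c})\{d} + a.X has moves ··a··> u0, ··a··> u1
  u1 = (d.(a.0)\{a,b,c})\{d} has moves ∅
Reachable graph of Q (2 states):
  v0 = rec X. a.(d.(a.0)\{a,b,c})\{d} + b.X has moves ··a··> v1, ··b··> v0
  v1 = (d.(a.0)\{a,b,c})\{d} has moves ∅
Executing aa from P (initial set {u0}):
  step 1 (a): {u0, u1}
  step 2 (a): {u0, u1}
  — P admits the full trace.
Executing aa from Q (initial set {v0}):
  step 1 (a): {v1}
  step 2 (a): ∅  — Q cannot continue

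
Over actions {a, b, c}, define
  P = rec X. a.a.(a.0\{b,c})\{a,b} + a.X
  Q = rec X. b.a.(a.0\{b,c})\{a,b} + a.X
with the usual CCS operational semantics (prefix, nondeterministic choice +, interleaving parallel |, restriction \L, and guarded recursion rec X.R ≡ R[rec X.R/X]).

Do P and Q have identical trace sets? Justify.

trace-distinct — witness ⟨b⟩

P's transition system — 3 states:
  s0 = rec X. a.a.(a.0\{b,c})\{a,b} + a.X ⊢ —a→ s0, —a→ s1
  s1 = a.(a.0\{b,c})\{a,b} ⊢ —a→ s2
  s2 = (a.0\{b,c})\{a,b} ⊢ ∅
Q's transition system — 3 states:
  t0 = rec X. b.a.(a.0\{b,c})\{a,b} + a.X ⊢ —a→ t0, —b→ t1
  t1 = a.(a.0\{b,c})\{a,b} ⊢ —a→ t2
  t2 = (a.0\{b,c})\{a,b} ⊢ ∅
Executing b from Q (initial set {t0}):
  [1] b ⇒ {t1}
  ✓ Q
Executing b from P (initial set {s0}):
  [1] b ⇒ ∅  — P cannot continue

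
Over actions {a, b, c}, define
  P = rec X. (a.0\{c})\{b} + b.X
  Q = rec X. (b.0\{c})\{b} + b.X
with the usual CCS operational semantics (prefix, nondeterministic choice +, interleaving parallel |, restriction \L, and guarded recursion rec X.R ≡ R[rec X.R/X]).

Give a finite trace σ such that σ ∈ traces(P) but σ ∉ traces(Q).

a

LTS(P): 2 reachable states
  u0 = rec X. (a.0\{c})\{b} + b.X | =a=> u1, =b=> u0
  u1 = 0\{c}\{b} | deadlocked
LTS(Q): 1 reachable states
  v0 = rec X. (b.0\{c})\{b} + b.X | =b=> v0
Trace ⟨a⟩ through P, begin at {u0}:
  after a @ step 1: {u1}
  ✓ P
Trace ⟨a⟩ through Q, begin at {v0}:
  after a @ step 1: no successor for Q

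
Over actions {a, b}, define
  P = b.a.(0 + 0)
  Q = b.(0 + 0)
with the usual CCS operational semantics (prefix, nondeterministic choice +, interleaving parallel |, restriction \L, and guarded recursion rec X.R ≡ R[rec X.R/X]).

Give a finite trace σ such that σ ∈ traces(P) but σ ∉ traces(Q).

ba

LTS(P): 3 reachable states
  p0 = b.a.(0 + 0) → =b=> p1
  p1 = a.(0 + 0) → =a=> p2
  p2 = 0 + 0 → ∅
LTS(Q): 2 reachable states
  q0 = b.(0 + 0) → =b=> q1
  q1 = 0 + 0 → ∅
Trace ⟨ba⟩ through P, begin at {p0}:
  after b @ step 1: {p1}
  after a @ step 2: {p2}
  ✓ P
Trace ⟨ba⟩ through Q, begin at {q0}:
  after b @ step 1: {q1}
  after a @ step 2: no successor for Q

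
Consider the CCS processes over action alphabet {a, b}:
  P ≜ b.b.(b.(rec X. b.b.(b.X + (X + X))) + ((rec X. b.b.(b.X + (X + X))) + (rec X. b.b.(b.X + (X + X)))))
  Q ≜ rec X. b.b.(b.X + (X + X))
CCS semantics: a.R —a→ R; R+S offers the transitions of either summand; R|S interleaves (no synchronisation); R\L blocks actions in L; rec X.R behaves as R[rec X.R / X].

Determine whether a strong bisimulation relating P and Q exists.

P ~ Q

Reachable graph of P (4 states):
  p0 = b.b.(b.(rec X. b.b.(b.X + (X + X))) + ((rec X. b.b.(b.X + (X + X))) + (rec X. b.b.(b.X + (X + X))))) :: -b-> p1
  p1 = b.(b.(rec X. b.b.(b.X + (X + X))) + ((rec X. b.b.(b.X + (X + X))) + (rec X. b.b.(b.X + (X + X))))) :: -b-> p2
  p2 = b.(rec X. b.b.(b.X + (X + X))) + ((rec X. b.b.(b.X + (X + X))) + (rec X. b.b.(b.X + (X + X)))) :: -b-> p1, -b-> p3
  p3 = rec X. b.b.(b.X + (X + X)) :: -b-> p1
Reachable graph of Q (3 states):
  q0 = rec X. b.b.(b.X + (X + X)) :: -b-> q1
  q1 = b.(b.(rec X. b.b.(b.X + (X + X))) + ((rec X. b.b.(b.X + (X + X))) + (rec X. b.b.(b.X + (X + X))))) :: -b-> q2
  q2 = b.(rec X. b.b.(b.X + (X + X))) + ((rec X. b.b.(b.X + (X + X))) + (rec X. b.b.(b.X + (X + X)))) :: -b-> q0, -b-> q1
Coarsest stable partition (strong bisimilarity classes):
  B0 = {p0, p1, p2, p3, q0, q1, q2}
p0 ∈ B0, q0 ∈ B0 → same block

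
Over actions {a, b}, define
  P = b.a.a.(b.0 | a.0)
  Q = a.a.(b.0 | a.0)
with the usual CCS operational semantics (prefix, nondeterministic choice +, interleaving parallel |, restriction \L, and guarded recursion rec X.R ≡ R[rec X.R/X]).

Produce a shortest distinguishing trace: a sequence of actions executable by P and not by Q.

b

Reachable graph of P (7 states):
  u0 = b.a.a.(b.0 | a.0) → =b=> u1
  u1 = a.a.(b.0 | a.0) → =a=> u2
  u2 = a.(b.0 | a.0) → =a=> u3
  u3 = b.0 | a.0 → =a=> u4, =b=> u5
  u4 = b.0 | 0 → =b=> u6
  u5 = 0 | a.0 → =a=> u6
  u6 = 0 | 0 → stopped
Reachable graph of Q (6 states):
  v0 = a.a.(b.0 | a.0) → =a=> v1
  v1 = a.(b.0 | a.0) → =a=> v2
  v2 = b.0 | a.0 → =a=> v3, =b=> v4
  v3 = b.0 | 0 → =b=> v5
  v4 = 0 | a.0 → =a=> v5
  v5 = 0 | 0 → stopped
Run σ = ⟨b⟩ on P: start {u0}
  step 1 (b): {u1}
  — P admits the full trace.
Run σ = ⟨b⟩ on Q: start {v0}
  step 1 (b): ∅ (Q stuck)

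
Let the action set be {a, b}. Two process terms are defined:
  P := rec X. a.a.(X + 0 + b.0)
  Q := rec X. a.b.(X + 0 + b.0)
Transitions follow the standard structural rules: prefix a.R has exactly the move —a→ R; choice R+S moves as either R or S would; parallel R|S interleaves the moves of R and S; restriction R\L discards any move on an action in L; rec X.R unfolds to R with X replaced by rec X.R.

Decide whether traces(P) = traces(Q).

trace-distinct — witness ⟨aa⟩

LTS(P): 4 reachable states
  u0 = rec X. a.a.(X + 0 + b.0) has moves —a→ u1
  u1 = a.((rec X. a.a.(X + 0 + b.0)) + 0 + b.0) has moves —a→ u2
  u2 = (rec X. a.a.(X + 0 + b.0)) + 0 + b.0 has moves —a→ u1, —b→ u3
  u3 = 0 has moves stopped
LTS(Q): 4 reachable states
  v0 = rec X. a.b.(X + 0 + b.0) has moves —a→ v1
  v1 = b.((rec X. a.b.(X + 0 + b.0)) + 0 + b.0) has moves —b→ v2
  v2 = (rec X. a.b.(X + 0 + b.0)) + 0 + b.0 has moves —a→ v1, —b→ v3
  v3 = 0 has moves stopped
Run σ = ⟨aa⟩ on P: start {u0}
  [1] a ⇒ {u1}
  [2] a ⇒ {u2}
  P completes σ.
Run σ = ⟨aa⟩ on Q: start {v0}
  [1] a ⇒ {v1}
  [2] a ⇒ ∅  — Q cannot continue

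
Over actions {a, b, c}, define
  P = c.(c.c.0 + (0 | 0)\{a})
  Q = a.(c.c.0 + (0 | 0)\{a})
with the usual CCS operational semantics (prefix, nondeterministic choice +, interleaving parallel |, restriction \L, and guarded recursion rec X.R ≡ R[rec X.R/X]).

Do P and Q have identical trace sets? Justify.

trace-distinct — witness ⟨c⟩

P's transition system — 4 states:
  p0 = c.(c.c.0 + (0 | 0)\{a}) ⊢ -c-> p1
  p1 = c.c.0 + (0 | 0)\{a} ⊢ -c-> p2
  p2 = c.0 ⊢ -c-> p3
  p3 = 0 ⊢ stopped
Q's transition system — 4 states:
  q0 = a.(c.c.0 + (0 | 0)\{a}) ⊢ -a-> q1
  q1 = c.c.0 + (0 | 0)\{a} ⊢ -c-> q2
  q2 = c.0 ⊢ -c-> q3
  q3 = 0 ⊢ stopped
Executing c from P (initial set {p0}):
  step 1 (c): {p1}
  ✓ P
Executing c from Q (initial set {q0}):
  step 1 (c): ∅  — Q cannot continue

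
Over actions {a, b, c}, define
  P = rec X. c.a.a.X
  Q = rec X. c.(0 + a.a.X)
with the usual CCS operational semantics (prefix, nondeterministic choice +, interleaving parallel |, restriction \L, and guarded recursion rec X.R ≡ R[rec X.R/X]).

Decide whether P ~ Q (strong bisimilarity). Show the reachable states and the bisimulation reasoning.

Reachable graph of P (3 states):
  p0 = rec X. c.a.a.X | --c--▸ p1
  p1 = a.a.(rec X. c.a.a.X) | --a--▸ p2
  p2 = a.(rec X. c.a.a.X) | --a--▸ p0
Reachable graph of Q (3 states):
  q0 = rec X. c.(0 + a.a.X) | --c--▸ q1
  q1 = 0 + a.a.(rec X. c.(0 + a.a.X)) | --a--▸ q2
  q2 = a.(rec X. c.(0 + a.a.X)) | --a--▸ q0
Partition-refinement fixed point:
  B0 = {p0, q0}
  B1 = {p1, q1}
  B2 = {p2, q2}
p0 ∈ B0, q0 ∈ B0 → same block

YES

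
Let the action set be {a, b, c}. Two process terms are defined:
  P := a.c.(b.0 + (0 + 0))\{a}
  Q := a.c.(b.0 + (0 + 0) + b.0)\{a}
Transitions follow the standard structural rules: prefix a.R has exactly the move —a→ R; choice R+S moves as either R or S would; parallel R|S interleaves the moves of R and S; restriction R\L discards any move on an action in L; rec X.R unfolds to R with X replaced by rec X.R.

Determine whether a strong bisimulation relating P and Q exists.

LTS(P): 4 reachable states
  m0 = a.c.(b.0 + (0 + 0))\{a} has moves -a-> m1
  m1 = c.(b.0 + (0 + 0))\{a} has moves -c-> m2
  m2 = (b.0 + (0 + 0))\{a} has moves -b-> m3
  m3 = 0\{a} has moves deadlocked
LTS(Q): 4 reachable states
  n0 = a.c.(b.0 + (0 + 0) + b.0)\{a} has moves -a-> n1
  n1 = c.(b.0 + (0 + 0) + b.0)\{a} has moves -c-> n2
  n2 = (b.0 + (0 + 0) + b.0)\{a} has moves -b-> n3
  n3 = 0\{a} has moves deadlocked
Partition-refinement fixed point:
  B0 = {m0, n0}
  B1 = {m1, n1}
  B2 = {m2, n2}
  B3 = {m3, n3}
m0 ∈ B0, n0 ∈ B0 → same block

YES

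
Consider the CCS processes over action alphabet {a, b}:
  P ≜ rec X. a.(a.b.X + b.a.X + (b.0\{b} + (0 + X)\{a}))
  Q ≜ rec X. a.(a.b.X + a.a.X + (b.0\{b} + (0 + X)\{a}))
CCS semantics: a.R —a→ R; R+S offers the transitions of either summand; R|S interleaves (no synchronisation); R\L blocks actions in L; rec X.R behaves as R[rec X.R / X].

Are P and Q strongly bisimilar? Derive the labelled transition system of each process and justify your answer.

not bisimilar

LTS(P): 5 reachable states
  s0 = rec X. a.(a.b.X + b.a.X + (b.0\{b} + (0 + X)\{a})) has moves --a--▸ s1
  s1 = a.b.(rec X. a.(a.b.X + b.a.X + (b.0\{b} + (0 + X)\{a}))) + b.a.(rec X. a.(a.b.X + b.a.X + (b.0\{b} + (0 + X)\{a}))) + (b.0\{b} + (0 + (rec X. a.(a.b.X + b.a.X + (b.0\{b} + (0 + X)\{a}))))\{a}) has moves --a--▸ s2, --b--▸ s3, --b--▸ s4
  s2 = b.(rec X. a.(a.b.X + b.a.X + (b.0\{b} + (0 + X)\{a}))) has moves --b--▸ s0
  s3 = 0\{b} has moves ·
  s4 = a.(rec X. a.(a.b.X + b.a.X + (b.0\{b} + (0 + X)\{a}))) has moves --a--▸ s0
LTS(Q): 5 reachable states
  t0 = rec X. a.(a.b.X + a.a.X + (b.0\{b} + (0 + X)\{a})) has moves --a--▸ t1
  t1 = a.b.(rec X. a.(a.b.X + a.a.X + (b.0\{b} + (0 + X)\{a}))) + a.a.(rec X. a.(a.b.X + a.a.X + (b.0\{b} + (0 + X)\{a}))) + (b.0\{b} + (0 + (rec X. a.(a.b.X + a.a.X + (b.0\{b} + (0 + X)\{a}))))\{a}) has moves --a--▸ t2, --a--▸ t3, --b--▸ t4
  t2 = a.(rec X. a.(a.b.X + a.a.X + (b.0\{b} + (0 + X)\{a}))) has moves --a--▸ t0
  t3 = b.(rec X. a.(a.b.X + a.a.X + (b.0\{b} + (0 + X)\{a}))) has moves --b--▸ t0
  t4 = 0\{b} has moves ·
Bisimilarity quotient blocks:
  B0 = {s0}
  B1 = {s1}
  B2 = {s3, t4}
  B3 = {s4}
  B4 = {s2}
  B5 = {t0}
  B6 = {t1}
  B7 = {t2}
  B8 = {t3}
s0 ∈ B0, t0 ∈ B5 → different blocks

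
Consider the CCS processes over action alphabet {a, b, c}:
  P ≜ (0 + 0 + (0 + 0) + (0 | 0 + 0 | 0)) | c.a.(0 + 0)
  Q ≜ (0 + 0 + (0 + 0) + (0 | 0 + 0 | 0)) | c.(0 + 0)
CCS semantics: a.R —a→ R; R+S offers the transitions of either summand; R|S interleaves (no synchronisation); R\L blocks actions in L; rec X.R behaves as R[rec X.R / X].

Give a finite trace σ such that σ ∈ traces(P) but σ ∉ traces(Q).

LTS(P): 3 reachable states
  s0 = (0 + 0 + (0 + 0) + (0 | 0 + 0 | 0)) | c.a.(0 + 0) | -c-> s1
  s1 = (0 + 0 + (0 + 0) + (0 | 0 + 0 | 0)) | a.(0 + 0) | -a-> s2
  s2 = (0 + 0 + (0 + 0) + (0 | 0 + 0 | 0)) | (0 + 0) | (no moves)
LTS(Q): 2 reachable states
  t0 = (0 + 0 + (0 + 0) + (0 | 0 + 0 | 0)) | c.(0 + 0) | -c-> t1
  t1 = (0 + 0 + (0 + 0) + (0 | 0 + 0 | 0)) | (0 + 0) | (no moves)
Run σ = ⟨ca⟩ on P: start {s0}
  [1] c ⇒ {s1}
  [2] a ⇒ {s2}
  P completes σ.
Run σ = ⟨ca⟩ on Q: start {t0}
  [1] c ⇒ {t1}
  [2] a ⇒ ∅  — Q cannot continue

ca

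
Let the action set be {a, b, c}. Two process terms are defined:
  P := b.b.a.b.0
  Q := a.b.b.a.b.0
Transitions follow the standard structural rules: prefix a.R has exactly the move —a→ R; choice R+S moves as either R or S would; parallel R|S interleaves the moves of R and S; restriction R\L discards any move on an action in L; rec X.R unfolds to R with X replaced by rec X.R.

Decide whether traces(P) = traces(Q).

Reachable graph of P (5 states):
  s0 = b.b.a.b.0 | —b→ s1
  s1 = b.a.b.0 | —b→ s2
  s2 = a.b.0 | —a→ s3
  s3 = b.0 | —b→ s4
  s4 = 0 | ∅
Reachable graph of Q (6 states):
  t0 = a.b.b.a.b.0 | —a→ t1
  t1 = b.b.a.b.0 | —b→ t2
  t2 = b.a.b.0 | —b→ t3
  t3 = a.b.0 | —a→ t4
  t4 = b.0 | —b→ t5
  t5 = 0 | ∅
Run σ = ⟨b⟩ on P: start {s0}
  [1] b ⇒ {s1}
  — P admits the full trace.
Run σ = ⟨b⟩ on Q: start {t0}
  [1] b ⇒ no successor for Q

traces(P) ≠ traces(Q) — witness ⟨b⟩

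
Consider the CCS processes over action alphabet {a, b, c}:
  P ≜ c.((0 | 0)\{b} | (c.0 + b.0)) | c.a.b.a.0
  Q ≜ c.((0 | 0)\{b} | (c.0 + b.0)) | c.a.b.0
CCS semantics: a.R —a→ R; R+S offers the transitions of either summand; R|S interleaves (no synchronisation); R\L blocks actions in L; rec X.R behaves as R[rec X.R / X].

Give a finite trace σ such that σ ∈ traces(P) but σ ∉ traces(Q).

caba

P's transition system — 15 states:
  p0 = c.((0 | 0)\{b} | (c.0 + b.0)) | c.a.b.a.0 | --c--▸ p1, --c--▸ p2
  p1 = (0 | 0)\{b} | (c.0 + b.0) | c.a.b.a.0 | --b--▸ p3, --c--▸ p3, --c--▸ p4
  p2 = c.((0 | 0)\{b} | (c.0 + b.0)) | a.b.a.0 | --a--▸ p5, --c--▸ p4
  p3 = (0 | 0)\{b} | 0 | c.a.b.a.0 | --c--▸ p6
  p4 = (0 | 0)\{b} | (c.0 + b.0) | a.b.a.0 | --a--▸ p7, --b--▸ p6, --c--▸ p6
  p5 = c.((0 | 0)\{b} | (c.0 + b.0)) | b.a.0 | --b--▸ p8, --c--▸ p7
  p6 = (0 | 0)\{b} | 0 | a.b.a.0 | --a--▸ p9
  p7 = (0 | 0)\{b} | (c.0 + b.0) | b.a.0 | --b--▸ p10, --b--▸ p9, --c--▸ p9
  p8 = c.((0 | 0)\{b} | (c.0 + b.0)) | a.0 | --a--▸ p11, --c--▸ p10
  p9 = (0 | 0)\{b} | 0 | b.a.0 | --b--▸ p12
  p10 = (0 | 0)\{b} | (c.0 + b.0) | a.0 | --a--▸ p13, --b--▸ p12, --c--▸ p12
  p11 = c.((0 | 0)\{b} | (c.0 + b.0)) | 0 | --c--▸ p13
  p12 = (0 | 0)\{b} | 0 | a.0 | --a--▸ p14
  p13 = (0 | 0)\{b} | (c.0 + b.0) | 0 | --b--▸ p14, --c--▸ p14
  p14 = (0 | 0)\{b} | 0 | 0 | deadlocked
Q's transition system — 12 states:
  q0 = c.((0 | 0)\{b} | (c.0 + b.0)) | c.a.b.0 | --c--▸ q1, --c--▸ q2
  q1 = (0 | 0)\{b} | (c.0 + b.0) | c.a.b.0 | --b--▸ q3, --c--▸ q3, --c--▸ q4
  q2 = c.((0 | 0)\{b} | (c.0 + b.0)) | a.b.0 | --a--▸ q5, --c--▸ q4
  q3 = (0 | 0)\{b} | 0 | c.a.b.0 | --c--▸ q6
  q4 = (0 | 0)\{b} | (c.0 + b.0) | a.b.0 | --a--▸ q7, --b--▸ q6, --c--▸ q6
  q5 = c.((0 | 0)\{b} | (c.0 + b.0)) | b.0 | --b--▸ q8, --c--▸ q7
  q6 = (0 | 0)\{b} | 0 | a.b.0 | --a--▸ q9
  q7 = (0 | 0)\{b} | (c.0 + b.0) | b.0 | --b--▸ q10, --b--▸ q9, --c--▸ q9
  q8 = c.((0 | 0)\{b} | (c.0 + b.0)) | 0 | --c--▸ q10
  q9 = (0 | 0)\{b} | 0 | b.0 | --b--▸ q11
  q10 = (0 | 0)\{b} | (c.0 + b.0) | 0 | --b--▸ q11, --c--▸ q11
  q11 = (0 | 0)\{b} | 0 | 0 | deadlocked
Trace ⟨caba⟩ through P, begin at {p0}:
  [1] c ⇒ {p1, p2}
  [2] a ⇒ {p5}
  [3] b ⇒ {p8}
  [4] a ⇒ {p11}
  P completes σ.
Trace ⟨caba⟩ through Q, begin at {q0}:
  [1] c ⇒ {q1, q2}
  [2] a ⇒ {q5}
  [3] b ⇒ {q8}
  [4] a ⇒ ∅ (Q stuck)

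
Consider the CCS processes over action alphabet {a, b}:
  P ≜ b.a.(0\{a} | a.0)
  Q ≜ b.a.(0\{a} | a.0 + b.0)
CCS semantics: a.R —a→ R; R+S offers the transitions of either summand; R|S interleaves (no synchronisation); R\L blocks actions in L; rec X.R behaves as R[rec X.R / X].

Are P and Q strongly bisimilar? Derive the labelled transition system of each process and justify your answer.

not bisimilar

Reachable graph of P (4 states):
  u0 = b.a.(0\{a} | a.0) ⊢ —b→ u1
  u1 = a.(0\{a} | a.0) ⊢ —a→ u2
  u2 = 0\{a} | a.0 ⊢ —a→ u3
  u3 = 0\{a} | 0 ⊢ stopped
Reachable graph of Q (5 states):
  v0 = b.a.(0\{a} | a.0 + b.0) ⊢ —b→ v1
  v1 = a.(0\{a} | a.0 + b.0) ⊢ —a→ v2
  v2 = 0\{a} | a.0 + b.0 ⊢ —a→ v3, —b→ v4
  v3 = 0\{a} | 0 ⊢ stopped
  v4 = 0 ⊢ stopped
Bisimilarity quotient blocks:
  B0 = {u0}
  B1 = {u1}
  B2 = {u2}
  B3 = {u3, v3, v4}
  B4 = {v0}
  B5 = {v1}
  B6 = {v2}
u0 ∈ B0, v0 ∈ B4 → different blocks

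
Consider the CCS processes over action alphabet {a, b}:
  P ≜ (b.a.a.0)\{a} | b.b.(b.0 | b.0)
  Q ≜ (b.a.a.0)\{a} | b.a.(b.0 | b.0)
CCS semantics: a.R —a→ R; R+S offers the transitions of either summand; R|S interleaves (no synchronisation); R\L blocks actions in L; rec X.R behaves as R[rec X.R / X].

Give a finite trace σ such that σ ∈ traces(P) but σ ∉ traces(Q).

bbb

P's transition system — 12 states:
  m0 = (b.a.a.0)\{a} | b.b.(b.0 | b.0) has moves =b=> m1, =b=> m2
  m1 = (a.a.0)\{a} | b.b.(b.0 | b.0) has moves =b=> m3
  m2 = (b.a.a.0)\{a} | b.(b.0 | b.0) has moves =b=> m3, =b=> m4
  m3 = (a.a.0)\{a} | b.(b.0 | b.0) has moves =b=> m5
  m4 = (b.a.a.0)\{a} | (b.0 | b.0) has moves =b=> m5, =b=> m6, =b=> m7
  m5 = (a.a.0)\{a} | (b.0 | b.0) has moves =b=> m8, =b=> m9
  m6 = (b.a.a.0)\{a} | (0 | b.0) has moves =b=> m10, =b=> m8
  m7 = (b.a.a.0)\{a} | (b.0 | 0) has moves =b=> m10, =b=> m9
  m8 = (a.a.0)\{a} | (0 | b.0) has moves =b=> m11
  m9 = (a.a.0)\{a} | (b.0 | 0) has moves =b=> m11
  m10 = (b.a.a.0)\{a} | (0 | 0) has moves =b=> m11
  m11 = (a.a.0)\{a} | (0 | 0) has moves (no moves)
Q's transition system — 12 states:
  n0 = (b.a.a.0)\{a} | b.a.(b.0 | b.0) has moves =b=> n1, =b=> n2
  n1 = (a.a.0)\{a} | b.a.(b.0 | b.0) has moves =b=> n3
  n2 = (b.a.a.0)\{a} | a.(b.0 | b.0) has moves =a=> n4, =b=> n3
  n3 = (a.a.0)\{a} | a.(b.0 | b.0) has moves =a=> n5
  n4 = (b.a.a.0)\{a} | (b.0 | b.0) has moves =b=> n5, =b=> n6, =b=> n7
  n5 = (a.a.0)\{a} | (b.0 | b.0) has moves =b=> n8, =b=> n9
  n6 = (b.a.a.0)\{a} | (0 | b.0) has moves =b=> n10, =b=> n8
  n7 = (b.a.a.0)\{a} | (b.0 | 0) has moves =b=> n10, =b=> n9
  n8 = (a.a.0)\{a} | (0 | b.0) has moves =b=> n11
  n9 = (a.a.0)\{a} | (b.0 | 0) has moves =b=> n11
  n10 = (b.a.a.0)\{a} | (0 | 0) has moves =b=> n11
  n11 = (a.a.0)\{a} | (0 | 0) has moves (no moves)
Trace ⟨bbb⟩ through P, begin at {m0}:
  [1] b ⇒ {m1, m2}
  [2] b ⇒ {m3, m4}
  [3] b ⇒ {m5, m6, m7}
  — P admits the full trace.
Trace ⟨bbb⟩ through Q, begin at {n0}:
  [1] b ⇒ {n1, n2}
  [2] b ⇒ {n3}
  [3] b ⇒ ∅ (Q stuck)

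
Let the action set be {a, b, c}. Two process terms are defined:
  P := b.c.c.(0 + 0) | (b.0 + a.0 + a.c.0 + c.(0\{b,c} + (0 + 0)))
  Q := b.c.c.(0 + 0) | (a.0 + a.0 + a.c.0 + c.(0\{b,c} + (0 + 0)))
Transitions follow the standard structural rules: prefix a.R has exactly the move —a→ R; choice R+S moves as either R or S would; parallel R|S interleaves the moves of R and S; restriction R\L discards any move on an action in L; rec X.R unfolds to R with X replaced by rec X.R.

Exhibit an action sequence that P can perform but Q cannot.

LTS(P): 16 reachable states
  m0 = b.c.c.(0 + 0) | (b.0 + a.0 + a.c.0 + c.(0\{b,c} + (0 + 0))) ⊢ --a--▸ m1, --a--▸ m2, --b--▸ m1, --b--▸ m3, --c--▸ m4
  m1 = b.c.c.(0 + 0) | 0 ⊢ --b--▸ m5
  m2 = b.c.c.(0 + 0) | c.0 ⊢ --b--▸ m6, --c--▸ m1
  m3 = c.c.(0 + 0) | (b.0 + a.0 + a.c.0 + c.(0\{b,c} + (0 + 0))) ⊢ --a--▸ m5, --a--▸ m6, --b--▸ m5, --c--▸ m7, --c--▸ m8
  m4 = b.c.c.(0 + 0) | (0\{b,c} + (0 + 0)) ⊢ --b--▸ m8
  m5 = c.c.(0 + 0) | 0 ⊢ --c--▸ m9
  m6 = c.c.(0 + 0) | c.0 ⊢ --c--▸ m10, --c--▸ m5
  m7 = c.(0 + 0) | (b.0 + a.0 + a.c.0 + c.(0\{b,c} + (0 + 0))) ⊢ --a--▸ m10, --a--▸ m9, --b--▸ m9, --c--▸ m11, --c--▸ m12
  m8 = c.c.(0 + 0) | (0\{b,c} + (0 + 0)) ⊢ --c--▸ m12
  m9 = c.(0 + 0) | 0 ⊢ --c--▸ m13
  m10 = c.(0 + 0) | c.0 ⊢ --c--▸ m14, --c--▸ m9
  m11 = (0 + 0) | (b.0 + a.0 + a.c.0 + c.(0\{b,c} + (0 + 0))) ⊢ --a--▸ m13, --a--▸ m14, --b--▸ m13, --c--▸ m15
  m12 = c.(0 + 0) | (0\{b,c} + (0 + 0)) ⊢ --c--▸ m15
  m13 = (0 + 0) | 0 ⊢ ·
  m14 = (0 + 0) | c.0 ⊢ --c--▸ m13
  m15 = (0 + 0) | (0\{b,c} + (0 + 0)) ⊢ ·
LTS(Q): 16 reachable states
  n0 = b.c.c.(0 + 0) | (a.0 + a.0 + a.c.0 + c.(0\{b,c} + (0 + 0))) ⊢ --a--▸ n1, --a--▸ n2, --b--▸ n3, --c--▸ n4
  n1 = b.c.c.(0 + 0) | 0 ⊢ --b--▸ n5
  n2 = b.c.c.(0 + 0) | c.0 ⊢ --b--▸ n6, --c--▸ n1
  n3 = c.c.(0 + 0) | (a.0 + a.0 + a.c.0 + c.(0\{b,c} + (0 + 0))) ⊢ --a--▸ n5, --a--▸ n6, --c--▸ n7, --c--▸ n8
  n4 = b.c.c.(0 + 0) | (0\{b,c} + (0 + 0)) ⊢ --b--▸ n8
  n5 = c.c.(0 + 0) | 0 ⊢ --c--▸ n9
  n6 = c.c.(0 + 0) | c.0 ⊢ --c--▸ n10, --c--▸ n5
  n7 = c.(0 + 0) | (a.0 + a.0 + a.c.0 + c.(0\{b,c} + (0 + 0))) ⊢ --a--▸ n10, --a--▸ n9, --c--▸ n11, --c--▸ n12
  n8 = c.c.(0 + 0) | (0\{b,c} + (0 + 0)) ⊢ --c--▸ n12
  n9 = c.(0 + 0) | 0 ⊢ --c--▸ n13
  n10 = c.(0 + 0) | c.0 ⊢ --c--▸ n14, --c--▸ n9
  n11 = (0 + 0) | (a.0 + a.0 + a.c.0 + c.(0\{b,c} + (0 + 0))) ⊢ --a--▸ n13, --a--▸ n14, --c--▸ n15
  n12 = c.(0 + 0) | (0\{b,c} + (0 + 0)) ⊢ --c--▸ n15
  n13 = (0 + 0) | 0 ⊢ ·
  n14 = (0 + 0) | c.0 ⊢ --c--▸ n13
  n15 = (0 + 0) | (0\{b,c} + (0 + 0)) ⊢ ·
Executing bb from P (initial set {m0}):
  step 1 (b): {m1, m3}
  step 2 (b): {m5}
  ✓ P
Executing bb from Q (initial set {n0}):
  step 1 (b): {n3}
  step 2 (b): no successor for Q

bb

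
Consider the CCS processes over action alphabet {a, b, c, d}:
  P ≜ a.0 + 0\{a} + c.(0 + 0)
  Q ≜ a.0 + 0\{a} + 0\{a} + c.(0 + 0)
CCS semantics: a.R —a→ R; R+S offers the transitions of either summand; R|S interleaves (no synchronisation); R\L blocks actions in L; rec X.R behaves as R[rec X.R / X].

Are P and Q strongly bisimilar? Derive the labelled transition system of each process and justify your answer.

bisimilar

Reachable graph of P (3 states):
  u0 = a.0 + 0\{a} + c.(0 + 0) has moves ··a··> u1, ··c··> u2
  u1 = 0 has moves ·
  u2 = 0 + 0 has moves ·
Reachable graph of Q (3 states):
  v0 = a.0 + 0\{a} + 0\{a} + c.(0 + 0) has moves ··a··> v1, ··c··> v2
  v1 = 0 has moves ·
  v2 = 0 + 0 has moves ·
Bisimilarity quotient blocks:
  B0 = {u0, v0}
  B1 = {u1, u2, v1, v2}
u0 ∈ B0, v0 ∈ B0 → same block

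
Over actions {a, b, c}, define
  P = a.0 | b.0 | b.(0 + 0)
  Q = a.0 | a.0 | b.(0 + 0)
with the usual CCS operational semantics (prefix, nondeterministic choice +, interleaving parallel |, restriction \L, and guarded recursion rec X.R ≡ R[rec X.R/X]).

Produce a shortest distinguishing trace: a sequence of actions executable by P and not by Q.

Reachable graph of P (8 states):
  s0 = a.0 | b.0 | b.(0 + 0) | ··a··> s1, ··b··> s2, ··b··> s3
  s1 = 0 | b.0 | b.(0 + 0) | ··b··> s4, ··b··> s5
  s2 = a.0 | 0 | b.(0 + 0) | ··a··> s4, ··b··> s6
  s3 = a.0 | b.0 | (0 + 0) | ··a··> s5, ··b··> s6
  s4 = 0 | 0 | b.(0 + 0) | ··b··> s7
  s5 = 0 | b.0 | (0 + 0) | ··b··> s7
  s6 = a.0 | 0 | (0 + 0) | ··a··> s7
  s7 = 0 | 0 | (0 + 0) | stopped
Reachable graph of Q (8 states):
  t0 = a.0 | a.0 | b.(0 + 0) | ··a··> t1, ··a··> t2, ··b··> t3
  t1 = 0 | a.0 | b.(0 + 0) | ··a··> t4, ··b··> t5
  t2 = a.0 | 0 | b.(0 + 0) | ··a··> t4, ··b··> t6
  t3 = a.0 | a.0 | (0 + 0) | ··a··> t5, ··a··> t6
  t4 = 0 | 0 | b.(0 + 0) | ··b··> t7
  t5 = 0 | a.0 | (0 + 0) | ··a··> t7
  t6 = a.0 | 0 | (0 + 0) | ··a··> t7
  t7 = 0 | 0 | (0 + 0) | stopped
Executing bb from P (initial set {s0}):
  after b @ step 1: {s2, s3}
  after b @ step 2: {s6}
  P completes σ.
Executing bb from Q (initial set {t0}):
  after b @ step 1: {t3}
  after b @ step 2: ∅  — Q cannot continue

bb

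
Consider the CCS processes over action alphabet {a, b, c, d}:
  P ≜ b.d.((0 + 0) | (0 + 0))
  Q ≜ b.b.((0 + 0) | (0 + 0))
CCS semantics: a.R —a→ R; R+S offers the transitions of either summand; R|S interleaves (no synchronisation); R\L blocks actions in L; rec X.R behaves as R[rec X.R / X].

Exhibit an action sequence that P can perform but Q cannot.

LTS(P): 3 reachable states
  u0 = b.d.((0 + 0) | (0 + 0)) ⊢ ··b··> u1
  u1 = d.((0 + 0) | (0 + 0)) ⊢ ··d··> u2
  u2 = (0 + 0) | (0 + 0) ⊢ ∅
LTS(Q): 3 reachable states
  v0 = b.b.((0 + 0) | (0 + 0)) ⊢ ··b··> v1
  v1 = b.((0 + 0) | (0 + 0)) ⊢ ··b··> v2
  v2 = (0 + 0) | (0 + 0) ⊢ ∅
Trace ⟨bd⟩ through P, begin at {u0}:
  [1] b ⇒ {u1}
  [2] d ⇒ {u2}
  P completes σ.
Trace ⟨bd⟩ through Q, begin at {v0}:
  [1] b ⇒ {v1}
  [2] d ⇒ ∅  — Q cannot continue

bd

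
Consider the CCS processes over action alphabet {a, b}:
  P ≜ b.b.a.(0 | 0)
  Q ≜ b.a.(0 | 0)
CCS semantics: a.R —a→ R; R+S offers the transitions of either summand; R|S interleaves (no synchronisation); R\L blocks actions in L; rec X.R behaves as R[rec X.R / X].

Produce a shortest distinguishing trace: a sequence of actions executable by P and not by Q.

Reachable graph of P (4 states):
  p0 = b.b.a.(0 | 0) :: ··b··> p1
  p1 = b.a.(0 | 0) :: ··b··> p2
  p2 = a.(0 | 0) :: ··a··> p3
  p3 = 0 | 0 :: stopped
Reachable graph of Q (3 states):
  q0 = b.a.(0 | 0) :: ··b··> q1
  q1 = a.(0 | 0) :: ··a··> q2
  q2 = 0 | 0 :: stopped
Executing bb from P (initial set {p0}):
  [1] b ⇒ {p1}
  [2] b ⇒ {p2}
  — P admits the full trace.
Executing bb from Q (initial set {q0}):
  [1] b ⇒ {q1}
  [2] b ⇒ ∅  — Q cannot continue

bb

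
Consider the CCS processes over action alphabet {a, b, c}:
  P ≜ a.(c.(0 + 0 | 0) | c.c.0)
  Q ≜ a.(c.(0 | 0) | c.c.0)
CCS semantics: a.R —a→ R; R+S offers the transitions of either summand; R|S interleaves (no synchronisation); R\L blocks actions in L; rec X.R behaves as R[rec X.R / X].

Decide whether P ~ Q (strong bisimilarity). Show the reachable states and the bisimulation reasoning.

P ~ Q

LTS(P): 7 reachable states
  u0 = a.(c.(0 + 0 | 0) | c.c.0) :: --a--▸ u1
  u1 = c.(0 + 0 | 0) | c.c.0 :: --c--▸ u2, --c--▸ u3
  u2 = (0 + 0 | 0) | c.c.0 :: --c--▸ u4
  u3 = c.(0 + 0 | 0) | c.0 :: --c--▸ u4, --c--▸ u5
  u4 = (0 + 0 | 0) | c.0 :: --c--▸ u6
  u5 = c.(0 + 0 | 0) | 0 :: --c--▸ u6
  u6 = (0 + 0 | 0) | 0 :: deadlocked
LTS(Q): 7 reachable states
  v0 = a.(c.(0 | 0) | c.c.0) :: --a--▸ v1
  v1 = c.(0 | 0) | c.c.0 :: --c--▸ v2, --c--▸ v3
  v2 = 0 | 0 | c.c.0 :: --c--▸ v4
  v3 = c.(0 | 0) | c.0 :: --c--▸ v4, --c--▸ v5
  v4 = 0 | 0 | c.0 :: --c--▸ v6
  v5 = c.(0 | 0) | 0 :: --c--▸ v6
  v6 = 0 | 0 | 0 :: deadlocked
Coarsest stable partition (strong bisimilarity classes):
  B0 = {u0, v0}
  B1 = {u1, v1}
  B2 = {u2, u3, v2, v3}
  B3 = {u4, u5, v4, v5}
  B4 = {u6, v6}
u0 ∈ B0, v0 ∈ B0 → same block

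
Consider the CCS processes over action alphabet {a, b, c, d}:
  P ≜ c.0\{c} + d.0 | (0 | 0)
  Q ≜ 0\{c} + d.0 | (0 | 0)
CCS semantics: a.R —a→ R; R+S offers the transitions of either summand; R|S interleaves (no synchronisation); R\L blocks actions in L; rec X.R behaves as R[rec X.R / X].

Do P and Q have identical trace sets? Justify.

traces(P) ≠ traces(Q) — witness ⟨c⟩

Reachable graph of P (3 states):
  m0 = c.0\{c} + d.0 | (0 | 0) has moves ··c··> m1, ··d··> m2
  m1 = 0\{c} has moves stopped
  m2 = 0 | (0 | 0) has moves stopped
Reachable graph of Q (2 states):
  n0 = 0\{c} + d.0 | (0 | 0) has moves ··d··> n1
  n1 = 0 | (0 | 0) has moves stopped
Run σ = ⟨c⟩ on P: start {m0}
  step 1 (c): {m1}
  — P admits the full trace.
Run σ = ⟨c⟩ on Q: start {n0}
  step 1 (c): ∅  — Q cannot continue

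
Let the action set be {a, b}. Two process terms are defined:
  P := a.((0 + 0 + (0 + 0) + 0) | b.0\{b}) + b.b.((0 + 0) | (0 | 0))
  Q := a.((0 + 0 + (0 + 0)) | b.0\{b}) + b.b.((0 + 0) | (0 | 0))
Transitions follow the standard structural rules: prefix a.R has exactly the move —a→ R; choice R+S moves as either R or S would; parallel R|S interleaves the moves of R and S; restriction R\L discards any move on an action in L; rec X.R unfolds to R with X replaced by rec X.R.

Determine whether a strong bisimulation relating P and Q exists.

YES

Reachable graph of P (5 states):
  p0 = a.((0 + 0 + (0 + 0) + 0) | b.0\{b}) + b.b.((0 + 0) | (0 | 0)) :: --a--▸ p1, --b--▸ p2
  p1 = (0 + 0 + (0 + 0) + 0) | b.0\{b} :: --b--▸ p3
  p2 = b.((0 + 0) | (0 | 0)) :: --b--▸ p4
  p3 = (0 + 0 + (0 + 0) + 0) | 0\{b} :: ∅
  p4 = (0 + 0) | (0 | 0) :: ∅
Reachable graph of Q (5 states):
  q0 = a.((0 + 0 + (0 + 0)) | b.0\{b}) + b.b.((0 + 0) | (0 | 0)) :: --a--▸ q1, --b--▸ q2
  q1 = (0 + 0 + (0 + 0)) | b.0\{b} :: --b--▸ q3
  q2 = b.((0 + 0) | (0 | 0)) :: --b--▸ q4
  q3 = (0 + 0 + (0 + 0)) | 0\{b} :: ∅
  q4 = (0 + 0) | (0 | 0) :: ∅
Bisimilarity quotient blocks:
  B0 = {p0, q0}
  B1 = {p1, p2, q1, q2}
  B2 = {p3, p4, q3, q4}
p0 ∈ B0, q0 ∈ B0 → same block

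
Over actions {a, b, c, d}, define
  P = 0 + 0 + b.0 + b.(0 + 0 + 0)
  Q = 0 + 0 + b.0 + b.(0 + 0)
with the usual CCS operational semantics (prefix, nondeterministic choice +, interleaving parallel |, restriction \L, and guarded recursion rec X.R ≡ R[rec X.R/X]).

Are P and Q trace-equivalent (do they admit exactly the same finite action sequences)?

Reachable graph of P (3 states):
  s0 = 0 + 0 + b.0 + b.(0 + 0 + 0) → =b=> s1, =b=> s2
  s1 = 0 → stopped
  s2 = 0 + 0 + 0 → stopped
Reachable graph of Q (3 states):
  t0 = 0 + 0 + b.0 + b.(0 + 0) → =b=> t1, =b=> t2
  t1 = 0 → stopped
  t2 = 0 + 0 → stopped
Coarsest stable partition (strong bisimilarity classes):
  B0 = {s0, t0}
  B1 = {s1, s2, t1, t2}
s0 ∈ B0, t0 ∈ B0 → same block
Bisimilar ⇒ trace-equivalent.

YES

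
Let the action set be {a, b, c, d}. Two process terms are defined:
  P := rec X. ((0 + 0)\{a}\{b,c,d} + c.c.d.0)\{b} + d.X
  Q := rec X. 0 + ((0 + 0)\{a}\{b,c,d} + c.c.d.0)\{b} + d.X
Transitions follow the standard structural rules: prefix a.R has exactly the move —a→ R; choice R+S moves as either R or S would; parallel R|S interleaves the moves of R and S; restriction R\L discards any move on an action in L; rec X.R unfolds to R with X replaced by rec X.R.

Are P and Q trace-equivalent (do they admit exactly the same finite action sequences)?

YES

LTS(P): 4 reachable states
  m0 = rec X. ((0 + 0)\{a}\{b,c,d} + c.c.d.0)\{b} + d.X | =c=> m1, =d=> m0
  m1 = (c.d.0)\{b} | =c=> m2
  m2 = (d.0)\{b} | =d=> m3
  m3 = 0\{b} | stopped
LTS(Q): 4 reachable states
  n0 = rec X. 0 + ((0 + 0)\{a}\{b,c,d} + c.c.d.0)\{b} + d.X | =c=> n1, =d=> n0
  n1 = (c.d.0)\{b} | =c=> n2
  n2 = (d.0)\{b} | =d=> n3
  n3 = 0\{b} | stopped
Bisimilarity quotient blocks:
  B0 = {m0, n0}
  B1 = {m1, n1}
  B2 = {m2, n2}
  B3 = {m3, n3}
m0 ∈ B0, n0 ∈ B0 → same block
Bisimilar ⇒ trace-equivalent.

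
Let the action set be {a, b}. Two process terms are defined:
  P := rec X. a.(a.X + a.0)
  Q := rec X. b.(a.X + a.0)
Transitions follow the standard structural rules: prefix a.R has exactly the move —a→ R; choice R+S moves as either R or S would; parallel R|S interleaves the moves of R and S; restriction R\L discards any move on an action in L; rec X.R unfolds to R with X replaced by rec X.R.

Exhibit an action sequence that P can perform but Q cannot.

a

Reachable graph of P (3 states):
  u0 = rec X. a.(a.X + a.0) ⊢ -a-> u1
  u1 = a.(rec X. a.(a.X + a.0)) + a.0 ⊢ -a-> u0, -a-> u2
  u2 = 0 ⊢ stopped
Reachable graph of Q (3 states):
  v0 = rec X. b.(a.X + a.0) ⊢ -b-> v1
  v1 = a.(rec X. b.(a.X + a.0)) + a.0 ⊢ -a-> v0, -a-> v2
  v2 = 0 ⊢ stopped
Run σ = ⟨a⟩ on P: start {u0}
  step 1 (a): {u1}
  P completes σ.
Run σ = ⟨a⟩ on Q: start {v0}
  step 1 (a): no successor for Q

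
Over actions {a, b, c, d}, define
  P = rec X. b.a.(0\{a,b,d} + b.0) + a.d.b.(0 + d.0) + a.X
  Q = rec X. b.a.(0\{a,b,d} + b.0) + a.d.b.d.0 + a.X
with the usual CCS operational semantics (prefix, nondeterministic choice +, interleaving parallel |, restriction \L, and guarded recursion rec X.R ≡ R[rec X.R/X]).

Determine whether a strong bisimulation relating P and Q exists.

P's transition system — 7 states:
  u0 = rec X. b.a.(0\{a,b,d} + b.0) + a.d.b.(0 + d.0) + a.X ⊢ ··a··> u0, ··a··> u1, ··b··> u2
  u1 = d.b.(0 + d.0) ⊢ ··d··> u3
  u2 = a.(0\{a,b,d} + b.0) ⊢ ··a··> u4
  u3 = b.(0 + d.0) ⊢ ··b··> u5
  u4 = 0\{a,b,d} + b.0 ⊢ ··b··> u6
  u5 = 0 + d.0 ⊢ ··d··> u6
  u6 = 0 ⊢ ∅
Q's transition system — 7 states:
  v0 = rec X. b.a.(0\{a,b,d} + b.0) + a.d.b.d.0 + a.X ⊢ ··a··> v0, ··a··> v1, ··b··> v2
  v1 = d.b.d.0 ⊢ ··d··> v3
  v2 = a.(0\{a,b,d} + b.0) ⊢ ··a··> v4
  v3 = b.d.0 ⊢ ··b··> v5
  v4 = 0\{a,b,d} + b.0 ⊢ ··b··> v6
  v5 = d.0 ⊢ ··d··> v6
  v6 = 0 ⊢ ∅
Partition-refinement fixed point:
  B0 = {u0, v0}
  B1 = {u1, v1}
  B2 = {u3, v3}
  B3 = {u5, v5}
  B4 = {u6, v6}
  B5 = {u2, v2}
  B6 = {u4, v4}
u0 ∈ B0, v0 ∈ B0 → same block

P ~ Q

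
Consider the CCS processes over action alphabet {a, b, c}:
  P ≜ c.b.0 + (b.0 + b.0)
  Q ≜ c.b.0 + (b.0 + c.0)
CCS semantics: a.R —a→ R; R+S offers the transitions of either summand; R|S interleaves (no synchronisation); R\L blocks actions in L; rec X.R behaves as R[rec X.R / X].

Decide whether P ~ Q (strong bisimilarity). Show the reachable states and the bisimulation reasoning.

P ≁ Q

P's transition system — 3 states:
  u0 = c.b.0 + (b.0 + b.0) → ··b··> u1, ··c··> u2
  u1 = 0 → ∅
  u2 = b.0 → ··b··> u1
Q's transition system — 3 states:
  v0 = c.b.0 + (b.0 + c.0) → ··b··> v1, ··c··> v1, ··c··> v2
  v1 = 0 → ∅
  v2 = b.0 → ··b··> v1
Coarsest stable partition (strong bisimilarity classes):
  B0 = {u0}
  B1 = {u1, v1}
  B2 = {u2, v2}
  B3 = {v0}
u0 ∈ B0, v0 ∈ B3 → different blocks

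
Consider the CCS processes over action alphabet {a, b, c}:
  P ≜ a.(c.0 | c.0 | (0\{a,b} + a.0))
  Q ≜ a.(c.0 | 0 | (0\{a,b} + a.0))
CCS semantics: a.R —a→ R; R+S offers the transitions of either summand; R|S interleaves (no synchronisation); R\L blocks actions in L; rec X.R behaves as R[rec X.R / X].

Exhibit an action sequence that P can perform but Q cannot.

acc

Reachable graph of P (9 states):
  p0 = a.(c.0 | c.0 | (0\{a,b} + a.0)) has moves =a=> p1
  p1 = c.0 | c.0 | (0\{a,b} + a.0) has moves =a=> p2, =c=> p3, =c=> p4
  p2 = c.0 | c.0 | 0 has moves =c=> p5, =c=> p6
  p3 = 0 | c.0 | (0\{a,b} + a.0) has moves =a=> p5, =c=> p7
  p4 = c.0 | 0 | (0\{a,b} + a.0) has moves =a=> p6, =c=> p7
  p5 = 0 | c.0 | 0 has moves =c=> p8
  p6 = c.0 | 0 | 0 has moves =c=> p8
  p7 = 0 | 0 | (0\{a,b} + a.0) has moves =a=> p8
  p8 = 0 | 0 | 0 has moves ∅
Reachable graph of Q (5 states):
  q0 = a.(c.0 | 0 | (0\{a,b} + a.0)) has moves =a=> q1
  q1 = c.0 | 0 | (0\{a,b} + a.0) has moves =a=> q2, =c=> q3
  q2 = c.0 | 0 | 0 has moves =c=> q4
  q3 = 0 | 0 | (0\{a,b} + a.0) has moves =a=> q4
  q4 = 0 | 0 | 0 has moves ∅
Run σ = ⟨acc⟩ on P: start {p0}
  [1] a ⇒ {p1}
  [2] c ⇒ {p3, p4}
  [3] c ⇒ {p7}
  — P admits the full trace.
Run σ = ⟨acc⟩ on Q: start {q0}
  [1] a ⇒ {q1}
  [2] c ⇒ {q3}
  [3] c ⇒ ∅  — Q cannot continue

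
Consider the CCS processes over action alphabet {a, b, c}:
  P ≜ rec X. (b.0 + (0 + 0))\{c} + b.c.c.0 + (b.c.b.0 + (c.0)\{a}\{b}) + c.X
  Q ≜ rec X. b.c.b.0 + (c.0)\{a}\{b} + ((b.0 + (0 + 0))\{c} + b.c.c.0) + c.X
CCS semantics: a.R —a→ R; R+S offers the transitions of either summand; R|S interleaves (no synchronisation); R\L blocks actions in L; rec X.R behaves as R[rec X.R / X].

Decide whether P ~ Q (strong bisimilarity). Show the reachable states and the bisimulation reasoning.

YES

P's transition system — 8 states:
  p0 = rec X. (b.0 + (0 + 0))\{c} + b.c.c.0 + (b.c.b.0 + (c.0)\{a}\{b}) + c.X ⊢ --b--▸ p1, --b--▸ p2, --b--▸ p3, --c--▸ p0, --c--▸ p4
  p1 = 0\{c} ⊢ deadlocked
  p2 = c.b.0 ⊢ --c--▸ p5
  p3 = c.c.0 ⊢ --c--▸ p6
  p4 = 0\{a}\{b} ⊢ deadlocked
  p5 = b.0 ⊢ --b--▸ p7
  p6 = c.0 ⊢ --c--▸ p7
  p7 = 0 ⊢ deadlocked
Q's transition system — 8 states:
  q0 = rec X. b.c.b.0 + (c.0)\{a}\{b} + ((b.0 + (0 + 0))\{c} + b.c.c.0) + c.X ⊢ --b--▸ q1, --b--▸ q2, --b--▸ q3, --c--▸ q0, --c--▸ q4
  q1 = 0\{c} ⊢ deadlocked
  q2 = c.b.0 ⊢ --c--▸ q5
  q3 = c.c.0 ⊢ --c--▸ q6
  q4 = 0\{a}\{b} ⊢ deadlocked
  q5 = b.0 ⊢ --b--▸ q7
  q6 = c.0 ⊢ --c--▸ q7
  q7 = 0 ⊢ deadlocked
Coarsest stable partition (strong bisimilarity classes):
  B0 = {p0, q0}
  B1 = {p1, p4, p7, q1, q4, q7}
  B2 = {p3, q3}
  B3 = {p6, q6}
  B4 = {p2, q2}
  B5 = {p5, q5}
p0 ∈ B0, q0 ∈ B0 → same block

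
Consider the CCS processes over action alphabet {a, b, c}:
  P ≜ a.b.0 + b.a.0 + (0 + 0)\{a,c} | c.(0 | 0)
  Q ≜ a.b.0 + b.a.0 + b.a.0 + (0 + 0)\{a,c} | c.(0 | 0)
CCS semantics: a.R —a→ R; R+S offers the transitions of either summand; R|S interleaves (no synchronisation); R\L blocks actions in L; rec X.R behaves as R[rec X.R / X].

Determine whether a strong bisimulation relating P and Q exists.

LTS(P): 5 reachable states
  s0 = a.b.0 + b.a.0 + (0 + 0)\{a,c} | c.(0 | 0) :: ··a··> s1, ··b··> s2, ··c··> s3
  s1 = b.0 :: ··b··> s4
  s2 = a.0 :: ··a··> s4
  s3 = (0 + 0)\{a,c} | (0 | 0) :: deadlocked
  s4 = 0 :: deadlocked
LTS(Q): 5 reachable states
  t0 = a.b.0 + b.a.0 + b.a.0 + (0 + 0)\{a,c} | c.(0 | 0) :: ··a··> t1, ··b··> t2, ··c··> t3
  t1 = b.0 :: ··b··> t4
  t2 = a.0 :: ··a··> t4
  t3 = (0 + 0)\{a,c} | (0 | 0) :: deadlocked
  t4 = 0 :: deadlocked
Coarsest stable partition (strong bisimilarity classes):
  B0 = {s0, t0}
  B1 = {s1, t1}
  B2 = {s3, s4, t3, t4}
  B3 = {s2, t2}
s0 ∈ B0, t0 ∈ B0 → same block

P ~ Q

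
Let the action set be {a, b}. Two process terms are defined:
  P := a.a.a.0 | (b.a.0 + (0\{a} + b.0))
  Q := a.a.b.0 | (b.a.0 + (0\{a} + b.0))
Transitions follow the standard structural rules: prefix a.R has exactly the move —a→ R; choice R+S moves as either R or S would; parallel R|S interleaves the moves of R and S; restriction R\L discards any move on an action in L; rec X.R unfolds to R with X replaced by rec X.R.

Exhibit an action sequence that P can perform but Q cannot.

aaa

P's transition system — 12 states:
  s0 = a.a.a.0 | (b.a.0 + (0\{a} + b.0)) has moves -a-> s1, -b-> s2, -b-> s3
  s1 = a.a.0 | (b.a.0 + (0\{a} + b.0)) has moves -a-> s4, -b-> s5, -b-> s6
  s2 = a.a.a.0 | 0 has moves -a-> s5
  s3 = a.a.a.0 | a.0 has moves -a-> s2, -a-> s6
  s4 = a.0 | (b.a.0 + (0\{a} + b.0)) has moves -a-> s7, -b-> s8, -b-> s9
  s5 = a.a.0 | 0 has moves -a-> s8
  s6 = a.a.0 | a.0 has moves -a-> s5, -a-> s9
  s7 = 0 | (b.a.0 + (0\{a} + b.0)) has moves -b-> s10, -b-> s11
  s8 = a.0 | 0 has moves -a-> s10
  s9 = a.0 | a.0 has moves -a-> s11, -a-> s8
  s10 = 0 | 0 has moves (no moves)
  s11 = 0 | a.0 has moves -a-> s10
Q's transition system — 12 states:
  t0 = a.a.b.0 | (b.a.0 + (0\{a} + b.0)) has moves -a-> t1, -b-> t2, -b-> t3
  t1 = a.b.0 | (b.a.0 + (0\{a} + b.0)) has moves -a-> t4, -b-> t5, -b-> t6
  t2 = a.a.b.0 | 0 has moves -a-> t5
  t3 = a.a.b.0 | a.0 has moves -a-> t2, -a-> t6
  t4 = b.0 | (b.a.0 + (0\{a} + b.0)) has moves -b-> t7, -b-> t8, -b-> t9
  t5 = a.b.0 | 0 has moves -a-> t8
  t6 = a.b.0 | a.0 has moves -a-> t5, -a-> t9
  t7 = 0 | (b.a.0 + (0\{a} + b.0)) has moves -b-> t10, -b-> t11
  t8 = b.0 | 0 has moves -b-> t10
  t9 = b.0 | a.0 has moves -a-> t8, -b-> t11
  t10 = 0 | 0 has moves (no moves)
  t11 = 0 | a.0 has moves -a-> t10
Run σ = ⟨aaa⟩ on P: start {s0}
  [1] a ⇒ {s1}
  [2] a ⇒ {s4}
  [3] a ⇒ {s7}
  — P admits the full trace.
Run σ = ⟨aaa⟩ on Q: start {t0}
  [1] a ⇒ {t1}
  [2] a ⇒ {t4}
  [3] a ⇒ ∅ (Q stuck)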